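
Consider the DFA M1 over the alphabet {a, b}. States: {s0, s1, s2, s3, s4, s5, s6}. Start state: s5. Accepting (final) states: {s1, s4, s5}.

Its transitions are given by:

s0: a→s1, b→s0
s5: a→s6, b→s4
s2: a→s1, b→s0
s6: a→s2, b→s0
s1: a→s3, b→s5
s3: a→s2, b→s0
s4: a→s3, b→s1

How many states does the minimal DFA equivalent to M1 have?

3

All states are reachable from the start state.
Start with accepting vs non-accepting: {s1,s4,s5} | {s0,s2,s3,s6}.
Refine {s0,s2,s3,s6} on symbol a: members go to different blocks, giving {s0,s2} and {s3,s6}.
The partition is now stable with 3 blocks: {s1,s4,s5} | {s0,s2} | {s3,s6}.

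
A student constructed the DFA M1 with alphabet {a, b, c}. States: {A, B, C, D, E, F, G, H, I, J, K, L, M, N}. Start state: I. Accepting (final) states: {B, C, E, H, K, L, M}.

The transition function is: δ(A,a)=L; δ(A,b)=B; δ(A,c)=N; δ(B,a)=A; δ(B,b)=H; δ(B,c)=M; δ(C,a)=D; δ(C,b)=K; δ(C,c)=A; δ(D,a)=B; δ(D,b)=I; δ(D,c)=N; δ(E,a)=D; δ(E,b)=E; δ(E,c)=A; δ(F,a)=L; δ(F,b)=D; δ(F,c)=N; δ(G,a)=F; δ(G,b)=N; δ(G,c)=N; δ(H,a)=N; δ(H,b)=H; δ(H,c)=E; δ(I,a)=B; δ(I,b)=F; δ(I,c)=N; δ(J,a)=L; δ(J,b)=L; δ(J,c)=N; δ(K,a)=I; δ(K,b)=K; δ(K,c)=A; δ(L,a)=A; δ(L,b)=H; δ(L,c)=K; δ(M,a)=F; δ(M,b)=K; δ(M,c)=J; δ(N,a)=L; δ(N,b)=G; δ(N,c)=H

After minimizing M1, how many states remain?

7

First remove the unreachable states {C}; 13 states remain.
Initial partition by acceptance: {B,E,H,K,L,M} | {A,D,F,G,I,J,N}.
Refine {B,E,H,K,L,M} on symbol c: members go to different blocks, giving {B,H,L} and {E,K,M}.
Split {A,D,F,G,I,J,N} by δ(·,a) → {A,D,F,I,J,N} and {G}.
On input b, block {A,D,F,I,J,N} splits into {D,F,I} and {A,J} and {N}.
Split {B,H,L} by δ(·,a) → {B,L} and {H}.
The partition is now stable with 7 blocks: {B,L} | {D,F,I} | {E,K,M} | {G} | {A,J} | {N} | {H}.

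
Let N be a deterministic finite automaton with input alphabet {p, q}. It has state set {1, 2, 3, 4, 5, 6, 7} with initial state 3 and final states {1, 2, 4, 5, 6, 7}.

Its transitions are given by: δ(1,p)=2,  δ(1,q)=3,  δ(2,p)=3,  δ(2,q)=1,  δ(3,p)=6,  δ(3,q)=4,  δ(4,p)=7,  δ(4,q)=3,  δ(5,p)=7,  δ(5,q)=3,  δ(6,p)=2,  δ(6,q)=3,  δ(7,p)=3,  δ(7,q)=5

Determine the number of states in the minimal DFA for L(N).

3

All states are reachable from the start state.
Start with accepting vs non-accepting: {1,2,4,5,6,7} | {3}.
On input p, block {1,2,4,5,6,7} splits into {1,4,5,6} and {2,7}.
Stable partition: {1,4,5,6} | {3} | {2,7} — 3 equivalence classes.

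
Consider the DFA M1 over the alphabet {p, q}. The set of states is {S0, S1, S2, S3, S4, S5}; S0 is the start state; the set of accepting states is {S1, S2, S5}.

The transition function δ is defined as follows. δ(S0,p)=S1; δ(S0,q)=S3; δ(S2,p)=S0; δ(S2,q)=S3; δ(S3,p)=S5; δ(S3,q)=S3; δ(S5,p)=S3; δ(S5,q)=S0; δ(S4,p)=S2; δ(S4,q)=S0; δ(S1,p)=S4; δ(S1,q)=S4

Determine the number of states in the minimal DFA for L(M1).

2

Initial partition by acceptance: {S1,S2,S5} | {S0,S3,S4}.
No further refinement is possible. Final partition (2 blocks): {S1,S2,S5} | {S0,S3,S4}.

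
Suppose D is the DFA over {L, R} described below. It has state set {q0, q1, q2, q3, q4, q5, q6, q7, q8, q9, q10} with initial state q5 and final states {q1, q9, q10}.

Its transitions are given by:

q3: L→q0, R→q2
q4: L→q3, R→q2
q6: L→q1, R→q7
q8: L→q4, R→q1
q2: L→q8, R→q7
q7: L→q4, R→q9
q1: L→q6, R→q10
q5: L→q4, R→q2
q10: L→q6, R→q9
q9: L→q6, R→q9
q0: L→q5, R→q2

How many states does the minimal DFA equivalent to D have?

All states are reachable from the start state.
P0 = {q1,q9,q10} | {q0,q2,q3,q4,q5,q6,q7,q8}.
On input L, block {q0,q2,q3,q4,q5,q6,q7,q8} splits into {q0,q2,q3,q4,q5,q7,q8} and {q6}.
Split {q0,q2,q3,q4,q5,q7,q8} by δ(·,R) → {q0,q2,q3,q4,q5} and {q7,q8}.
Refine {q0,q2,q3,q4,q5} on symbol L: members go to different blocks, giving {q0,q3,q4,q5} and {q2}.
No further refinement is possible. Final partition (5 blocks): {q1,q9,q10} | {q0,q3,q4,q5} | {q6} | {q7,q8} | {q2}.

5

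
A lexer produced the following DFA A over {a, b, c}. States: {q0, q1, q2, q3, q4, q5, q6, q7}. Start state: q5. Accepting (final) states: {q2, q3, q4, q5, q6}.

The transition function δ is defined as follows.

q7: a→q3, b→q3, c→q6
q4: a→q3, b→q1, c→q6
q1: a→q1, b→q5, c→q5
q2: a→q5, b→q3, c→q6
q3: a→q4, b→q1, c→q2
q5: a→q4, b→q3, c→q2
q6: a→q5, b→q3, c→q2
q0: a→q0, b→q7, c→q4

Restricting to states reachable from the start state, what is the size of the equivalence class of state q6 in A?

States {q0,q7} cannot be reached from the start state, so discard them.
Start with accepting vs non-accepting: {q2,q3,q4,q5,q6} | {q1}.
Refine {q2,q3,q4,q5,q6} on symbol b: members go to different blocks, giving {q2,q5,q6} and {q3,q4}.
Refine {q2,q5,q6} on symbol a: members go to different blocks, giving {q2,q6} and {q5}.
No further refinement is possible. Final partition (4 blocks): {q2,q6} | {q1} | {q3,q4} | {q5}.
The equivalence class containing q6 is {q2,q6}, of size 2.

2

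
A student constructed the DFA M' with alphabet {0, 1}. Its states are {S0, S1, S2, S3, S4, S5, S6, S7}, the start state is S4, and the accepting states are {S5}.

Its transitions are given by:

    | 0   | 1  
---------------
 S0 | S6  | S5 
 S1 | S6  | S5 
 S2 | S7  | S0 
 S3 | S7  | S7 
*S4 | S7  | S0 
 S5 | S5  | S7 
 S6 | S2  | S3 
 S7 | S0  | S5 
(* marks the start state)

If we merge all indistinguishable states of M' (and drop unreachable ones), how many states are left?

Reachable states from the start: {S0,S2,S3,S4,S5,S6,S7}. Unreachable: {S1} — drop them.
Start with accepting vs non-accepting: {S5} | {S0,S2,S3,S4,S6,S7}.
Refine {S0,S2,S3,S4,S6,S7} on symbol 1: members go to different blocks, giving {S2,S3,S4,S6} and {S0,S7}.
On input 0, block {S2,S3,S4,S6} splits into {S2,S3,S4} and {S6}.
Split {S0,S7} by δ(·,0) → {S0} and {S7}.
On input 1, block {S2,S3,S4} splits into {S2,S4} and {S3}.
The partition is now stable with 6 blocks: {S5} | {S2,S4} | {S0} | {S6} | {S7} | {S3}.

6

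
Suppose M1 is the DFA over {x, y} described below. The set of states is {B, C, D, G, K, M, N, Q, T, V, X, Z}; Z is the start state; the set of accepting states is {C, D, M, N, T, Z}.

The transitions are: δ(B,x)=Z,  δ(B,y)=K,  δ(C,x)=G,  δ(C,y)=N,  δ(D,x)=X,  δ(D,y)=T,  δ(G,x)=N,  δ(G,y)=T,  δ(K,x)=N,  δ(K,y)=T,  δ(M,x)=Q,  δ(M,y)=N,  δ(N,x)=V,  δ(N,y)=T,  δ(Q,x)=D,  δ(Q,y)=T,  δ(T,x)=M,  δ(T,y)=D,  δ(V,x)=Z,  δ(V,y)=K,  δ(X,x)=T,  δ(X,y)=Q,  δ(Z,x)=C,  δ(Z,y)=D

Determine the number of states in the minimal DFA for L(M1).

5

Reachable states from the start: {C,D,G,K,M,N,Q,T,V,X,Z}. Unreachable: {B} — drop them.
Start with accepting vs non-accepting: {C,D,M,N,T,Z} | {G,K,Q,V,X}.
Split {C,D,M,N,T,Z} by δ(·,x) → {C,D,M,N} and {T,Z}.
On input y, block {C,D,M,N} splits into {C,M} and {D,N}.
On input x, block {G,K,Q,V,X} splits into {G,K,Q} and {V,X}.
The partition is now stable with 5 blocks: {C,M} | {G,K,Q} | {T,Z} | {D,N} | {V,X}.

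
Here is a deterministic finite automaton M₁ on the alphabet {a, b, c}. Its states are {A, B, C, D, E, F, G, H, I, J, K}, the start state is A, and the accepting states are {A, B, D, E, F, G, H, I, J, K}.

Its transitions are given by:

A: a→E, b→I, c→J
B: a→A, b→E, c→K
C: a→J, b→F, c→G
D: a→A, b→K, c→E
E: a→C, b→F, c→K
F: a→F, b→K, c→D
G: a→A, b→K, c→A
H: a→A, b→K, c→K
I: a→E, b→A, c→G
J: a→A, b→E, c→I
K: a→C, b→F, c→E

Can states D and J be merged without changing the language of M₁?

States {B,H} cannot be reached from the start state, so discard them.
Initial partition by acceptance: {A,D,E,F,G,I,J,K} | {C}.
Refine {A,D,E,F,G,I,J,K} on symbol a: members go to different blocks, giving {A,D,F,G,I,J} and {E,K}.
Split {A,D,F,G,I,J} by δ(·,a) → {D,F,G,J} and {A,I}.
Refine {D,F,G,J} on symbol a: members go to different blocks, giving {D,G,J} and {F}.
Refine {D,G,J} on symbol c: members go to different blocks, giving {G,J} and {D}.
The partition is now stable with 6 blocks: {G,J} | {C} | {E,K} | {A,I} | {F} | {D}.
D and J end up in different blocks, so they are distinguishable. For instance, the string 'ca' is accepted from only J.

No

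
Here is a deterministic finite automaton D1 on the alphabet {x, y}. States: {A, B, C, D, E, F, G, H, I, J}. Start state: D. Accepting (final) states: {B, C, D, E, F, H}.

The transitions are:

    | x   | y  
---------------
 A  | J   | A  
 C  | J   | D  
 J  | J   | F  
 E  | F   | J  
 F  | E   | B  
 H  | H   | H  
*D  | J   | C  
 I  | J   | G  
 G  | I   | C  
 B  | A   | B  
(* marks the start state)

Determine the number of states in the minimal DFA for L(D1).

First remove the unreachable states {G,H,I}; 7 states remain.
Initial partition by acceptance: {B,C,D,E,F} | {A,J}.
Split {B,C,D,E,F} by δ(·,x) → {B,C,D} and {E,F}.
Refine {A,J} on symbol y: members go to different blocks, giving {A} and {J}.
On input x, block {B,C,D} splits into {C,D} and {B}.
Refine {E,F} on symbol y: members go to different blocks, giving {E} and {F}.
The partition is now stable with 6 blocks: {C,D} | {A} | {E} | {J} | {B} | {F}.

6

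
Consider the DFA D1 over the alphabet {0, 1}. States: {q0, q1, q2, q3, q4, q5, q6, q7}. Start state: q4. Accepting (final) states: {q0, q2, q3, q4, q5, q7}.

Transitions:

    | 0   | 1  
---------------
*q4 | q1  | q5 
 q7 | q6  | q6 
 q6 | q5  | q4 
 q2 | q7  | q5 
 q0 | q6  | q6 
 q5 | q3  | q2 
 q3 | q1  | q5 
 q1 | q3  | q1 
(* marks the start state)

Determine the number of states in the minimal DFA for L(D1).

6

First remove the unreachable states {q0}; 7 states remain.
Initial partition by acceptance: {q2,q3,q4,q5,q7} | {q1,q6}.
On input 0, block {q2,q3,q4,q5,q7} splits into {q3,q4,q7} and {q2,q5}.
Split {q3,q4,q7} by δ(·,1) → {q3,q4} and {q7}.
Split {q1,q6} by δ(·,0) → {q1} and {q6}.
Split {q2,q5} by δ(·,0) → {q2} and {q5}.
Stable partition: {q3,q4} | {q1} | {q2} | {q7} | {q6} | {q5} — 6 equivalence classes.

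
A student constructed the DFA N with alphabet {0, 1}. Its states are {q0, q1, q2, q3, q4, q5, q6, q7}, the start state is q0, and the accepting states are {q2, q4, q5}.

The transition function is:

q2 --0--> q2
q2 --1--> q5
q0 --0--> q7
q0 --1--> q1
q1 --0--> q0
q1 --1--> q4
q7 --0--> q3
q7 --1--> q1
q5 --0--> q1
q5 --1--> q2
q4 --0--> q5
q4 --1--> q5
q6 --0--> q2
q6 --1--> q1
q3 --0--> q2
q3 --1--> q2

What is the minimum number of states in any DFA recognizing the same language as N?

States {q6} cannot be reached from the start state, so discard them.
Initial partition by acceptance: {q2,q4,q5} | {q0,q1,q3,q7}.
Refine {q2,q4,q5} on symbol 0: members go to different blocks, giving {q2,q4} and {q5}.
Refine {q2,q4} on symbol 0: members go to different blocks, giving {q2} and {q4}.
On input 0, block {q0,q1,q3,q7} splits into {q0,q1,q7} and {q3}.
Refine {q0,q1,q7} on symbol 0: members go to different blocks, giving {q0,q1} and {q7}.
On input 0, block {q0,q1} splits into {q0} and {q1}.
Stable partition: {q2} | {q0} | {q5} | {q4} | {q3} | {q7} | {q1} — 7 equivalence classes.

7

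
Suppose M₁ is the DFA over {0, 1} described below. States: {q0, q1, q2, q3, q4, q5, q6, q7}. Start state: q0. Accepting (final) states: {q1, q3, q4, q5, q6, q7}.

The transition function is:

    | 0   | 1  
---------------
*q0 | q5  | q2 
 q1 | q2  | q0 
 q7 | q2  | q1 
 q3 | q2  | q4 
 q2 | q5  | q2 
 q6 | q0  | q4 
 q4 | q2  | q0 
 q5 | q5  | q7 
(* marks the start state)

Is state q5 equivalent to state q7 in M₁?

States {q3,q4,q6} cannot be reached from the start state, so discard them.
Initial partition by acceptance: {q1,q5,q7} | {q0,q2}.
On input 0, block {q1,q5,q7} splits into {q1,q7} and {q5}.
Refine {q1,q7} on symbol 1: members go to different blocks, giving {q1} and {q7}.
No further refinement is possible. Final partition (4 blocks): {q1} | {q0,q2} | {q5} | {q7}.
q5 and q7 end up in different blocks, so they are distinguishable. For instance, the string '0' is accepted from only q5.

No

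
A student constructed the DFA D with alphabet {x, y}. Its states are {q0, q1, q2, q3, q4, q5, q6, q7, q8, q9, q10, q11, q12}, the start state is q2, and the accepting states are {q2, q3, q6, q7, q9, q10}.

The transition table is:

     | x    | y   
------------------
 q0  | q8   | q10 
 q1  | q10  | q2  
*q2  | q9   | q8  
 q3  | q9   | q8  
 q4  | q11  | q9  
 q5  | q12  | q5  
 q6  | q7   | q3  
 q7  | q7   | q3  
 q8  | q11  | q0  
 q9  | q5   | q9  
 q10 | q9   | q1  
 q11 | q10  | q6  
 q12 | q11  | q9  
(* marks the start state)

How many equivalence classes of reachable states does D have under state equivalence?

Reachable states from the start: {q0,q1,q2,q3,q5,q6,q7,q8,q9,q10,q11,q12}. Unreachable: {q4} — drop them.
P0 = {q2,q3,q6,q7,q9,q10} | {q0,q1,q5,q8,q11,q12}.
Refine {q2,q3,q6,q7,q9,q10} on symbol x: members go to different blocks, giving {q2,q3,q6,q7,q10} and {q9}.
On input x, block {q2,q3,q6,q7,q10} splits into {q2,q3,q10} and {q6,q7}.
On input x, block {q0,q1,q5,q8,q11,q12} splits into {q0,q5,q8,q12} and {q1,q11}.
Split {q2,q3,q10} by δ(·,y) → {q2,q3} and {q10}.
Split {q0,q5,q8,q12} by δ(·,x) → {q0,q5} and {q8,q12}.
On input y, block {q0,q5} splits into {q0} and {q5}.
Refine {q1,q11} on symbol y: members go to different blocks, giving {q1} and {q11}.
Split {q8,q12} by δ(·,y) → {q8} and {q12}.
The partition is now stable with 10 blocks: {q2,q3} | {q0} | {q9} | {q6,q7} | {q1} | {q10} | {q8} | {q5} | {q11} | {q12}.

10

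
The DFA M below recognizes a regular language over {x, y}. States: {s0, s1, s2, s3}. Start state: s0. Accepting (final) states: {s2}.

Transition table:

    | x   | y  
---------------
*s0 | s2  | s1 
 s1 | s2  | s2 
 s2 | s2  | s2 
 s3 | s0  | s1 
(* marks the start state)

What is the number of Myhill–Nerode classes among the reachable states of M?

3

States {s3} cannot be reached from the start state, so discard them.
Initial partition by acceptance: {s2} | {s0,s1}.
On input y, block {s0,s1} splits into {s0} and {s1}.
The partition is now stable with 3 blocks: {s2} | {s0} | {s1}.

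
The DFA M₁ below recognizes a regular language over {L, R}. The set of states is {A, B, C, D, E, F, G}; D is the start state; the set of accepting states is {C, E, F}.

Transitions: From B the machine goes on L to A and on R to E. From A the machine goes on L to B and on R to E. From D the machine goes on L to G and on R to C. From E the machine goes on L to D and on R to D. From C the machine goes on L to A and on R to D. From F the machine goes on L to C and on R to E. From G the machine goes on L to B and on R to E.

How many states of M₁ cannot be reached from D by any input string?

Starting at D and following transitions, the reachable set is {A, B, C, D, E, G}. That leaves F unreachable — 1 in total.

1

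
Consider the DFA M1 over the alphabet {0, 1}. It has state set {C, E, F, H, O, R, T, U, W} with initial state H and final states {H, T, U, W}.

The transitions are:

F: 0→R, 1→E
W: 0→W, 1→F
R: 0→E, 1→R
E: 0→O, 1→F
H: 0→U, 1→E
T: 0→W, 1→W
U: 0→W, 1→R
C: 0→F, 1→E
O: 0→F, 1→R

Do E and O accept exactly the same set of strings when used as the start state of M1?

States {C,T} cannot be reached from the start state, so discard them.
Start with accepting vs non-accepting: {H,U,W} | {E,F,O,R}.
The partition is now stable with 2 blocks: {H,U,W} | {E,F,O,R}.
E and O lie in the same block of the stable partition, so they are equivalent — no string distinguishes them.

Yes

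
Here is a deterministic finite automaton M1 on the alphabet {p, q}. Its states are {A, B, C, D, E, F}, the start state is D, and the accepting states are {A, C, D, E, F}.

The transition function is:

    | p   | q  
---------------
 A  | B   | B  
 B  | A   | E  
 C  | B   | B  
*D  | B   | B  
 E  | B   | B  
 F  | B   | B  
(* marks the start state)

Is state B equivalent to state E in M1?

Reachable states from the start: {A,B,D,E}. Unreachable: {C,F} — drop them.
Start with accepting vs non-accepting: {A,D,E} | {B}.
The partition is now stable with 2 blocks: {A,D,E} | {B}.
B and E end up in different blocks, so they are distinguishable. For instance, the string 'ε' is accepted from only E.

No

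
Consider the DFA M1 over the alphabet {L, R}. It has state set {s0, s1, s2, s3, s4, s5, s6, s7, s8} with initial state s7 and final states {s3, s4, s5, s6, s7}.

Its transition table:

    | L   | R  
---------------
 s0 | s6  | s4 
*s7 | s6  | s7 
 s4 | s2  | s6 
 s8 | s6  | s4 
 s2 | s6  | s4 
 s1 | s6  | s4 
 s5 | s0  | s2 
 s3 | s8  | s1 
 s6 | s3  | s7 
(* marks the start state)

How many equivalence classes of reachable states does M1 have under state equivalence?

5

Reachable states from the start: {s1,s2,s3,s4,s6,s7,s8}. Unreachable: {s0,s5} — drop them.
P0 = {s3,s4,s6,s7} | {s1,s2,s8}.
On input L, block {s3,s4,s6,s7} splits into {s3,s4} and {s6,s7}.
Refine {s3,s4} on symbol R: members go to different blocks, giving {s3} and {s4}.
On input L, block {s6,s7} splits into {s6} and {s7}.
Stable partition: {s3} | {s1,s2,s8} | {s6} | {s4} | {s7} — 5 equivalence classes.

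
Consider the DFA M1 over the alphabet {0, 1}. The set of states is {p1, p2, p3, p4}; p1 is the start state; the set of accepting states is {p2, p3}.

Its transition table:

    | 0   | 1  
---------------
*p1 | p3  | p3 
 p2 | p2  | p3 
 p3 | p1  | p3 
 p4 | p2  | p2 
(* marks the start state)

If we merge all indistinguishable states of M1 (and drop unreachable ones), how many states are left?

Reachable states from the start: {p1,p3}. Unreachable: {p2,p4} — drop them.
Start with accepting vs non-accepting: {p3} | {p1}.
Stable partition: {p3} | {p1} — 2 equivalence classes.

2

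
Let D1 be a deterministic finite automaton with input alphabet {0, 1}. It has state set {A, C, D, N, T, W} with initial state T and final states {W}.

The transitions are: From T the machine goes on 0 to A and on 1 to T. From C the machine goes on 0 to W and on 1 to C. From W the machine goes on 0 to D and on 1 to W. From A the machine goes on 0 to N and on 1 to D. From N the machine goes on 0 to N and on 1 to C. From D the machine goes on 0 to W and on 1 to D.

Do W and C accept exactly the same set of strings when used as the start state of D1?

No

P0 = {W} | {A,C,D,N,T}.
On input 0, block {A,C,D,N,T} splits into {A,N,T} and {C,D}.
Split {A,N,T} by δ(·,1) → {A,N} and {T}.
The partition is now stable with 4 blocks: {W} | {A,N} | {C,D} | {T}.
W and C end up in different blocks, so they are distinguishable. For instance, the string 'ε' is accepted from only W.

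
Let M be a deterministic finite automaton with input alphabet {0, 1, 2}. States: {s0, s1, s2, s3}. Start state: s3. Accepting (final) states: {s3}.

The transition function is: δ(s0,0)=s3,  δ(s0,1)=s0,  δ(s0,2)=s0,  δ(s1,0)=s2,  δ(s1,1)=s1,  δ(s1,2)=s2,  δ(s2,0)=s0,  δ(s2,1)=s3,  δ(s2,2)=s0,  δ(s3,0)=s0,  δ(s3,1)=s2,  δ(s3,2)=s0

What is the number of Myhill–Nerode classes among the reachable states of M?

3

Reachable states from the start: {s0,s2,s3}. Unreachable: {s1} — drop them.
Start with accepting vs non-accepting: {s3} | {s0,s2}.
On input 0, block {s0,s2} splits into {s0} and {s2}.
The partition is now stable with 3 blocks: {s3} | {s0} | {s2}.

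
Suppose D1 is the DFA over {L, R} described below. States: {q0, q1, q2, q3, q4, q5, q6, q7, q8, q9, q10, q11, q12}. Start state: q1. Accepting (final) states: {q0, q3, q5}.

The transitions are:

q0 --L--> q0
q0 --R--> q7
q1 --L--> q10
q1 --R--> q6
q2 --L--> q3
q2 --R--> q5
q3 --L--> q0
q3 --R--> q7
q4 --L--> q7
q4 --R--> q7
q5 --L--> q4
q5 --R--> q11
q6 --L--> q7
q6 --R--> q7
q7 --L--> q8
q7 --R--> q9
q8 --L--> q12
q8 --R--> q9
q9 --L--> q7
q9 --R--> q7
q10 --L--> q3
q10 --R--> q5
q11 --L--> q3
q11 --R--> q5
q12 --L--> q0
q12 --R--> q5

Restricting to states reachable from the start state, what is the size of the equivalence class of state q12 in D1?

States {q2} cannot be reached from the start state, so discard them.
Start with accepting vs non-accepting: {q0,q3,q5} | {q1,q4,q6,q7,q8,q9,q10,q11,q12}.
Refine {q0,q3,q5} on symbol L: members go to different blocks, giving {q0,q3} and {q5}.
Split {q1,q4,q6,q7,q8,q9,q10,q11,q12} by δ(·,L) → {q1,q4,q6,q7,q8,q9} and {q10,q11,q12}.
On input L, block {q1,q4,q6,q7,q8,q9} splits into {q4,q6,q7,q9} and {q1,q8}.
On input L, block {q4,q6,q7,q9} splits into {q4,q6,q9} and {q7}.
The partition is now stable with 6 blocks: {q0,q3} | {q4,q6,q9} | {q5} | {q10,q11,q12} | {q1,q8} | {q7}.
The equivalence class containing q12 is {q10,q11,q12}, of size 3.

3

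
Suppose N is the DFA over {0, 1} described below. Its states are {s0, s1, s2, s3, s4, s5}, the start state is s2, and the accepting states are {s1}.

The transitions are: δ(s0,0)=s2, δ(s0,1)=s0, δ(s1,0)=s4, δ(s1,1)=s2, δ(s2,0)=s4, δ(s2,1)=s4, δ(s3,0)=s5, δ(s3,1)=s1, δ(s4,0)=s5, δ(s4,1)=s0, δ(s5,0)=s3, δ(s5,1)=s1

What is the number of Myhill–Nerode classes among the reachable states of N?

Every state is reachable, so we keep all 6.
Initial partition by acceptance: {s1} | {s0,s2,s3,s4,s5}.
On input 1, block {s0,s2,s3,s4,s5} splits into {s0,s2,s4} and {s3,s5}.
Split {s0,s2,s4} by δ(·,0) → {s0,s2} and {s4}.
On input 0, block {s0,s2} splits into {s0} and {s2}.
Stable partition: {s1} | {s0} | {s3,s5} | {s4} | {s2} — 5 equivalence classes.

5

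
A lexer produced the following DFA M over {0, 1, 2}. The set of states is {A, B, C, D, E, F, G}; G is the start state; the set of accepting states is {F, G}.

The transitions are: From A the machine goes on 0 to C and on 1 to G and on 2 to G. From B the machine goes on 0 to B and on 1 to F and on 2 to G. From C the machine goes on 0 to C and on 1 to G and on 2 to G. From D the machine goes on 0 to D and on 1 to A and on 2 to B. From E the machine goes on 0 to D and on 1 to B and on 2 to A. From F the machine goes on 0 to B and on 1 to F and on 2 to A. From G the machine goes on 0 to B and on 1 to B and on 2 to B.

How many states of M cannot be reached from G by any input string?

No path from G leads to D, E; the other 5 states are all reachable.

2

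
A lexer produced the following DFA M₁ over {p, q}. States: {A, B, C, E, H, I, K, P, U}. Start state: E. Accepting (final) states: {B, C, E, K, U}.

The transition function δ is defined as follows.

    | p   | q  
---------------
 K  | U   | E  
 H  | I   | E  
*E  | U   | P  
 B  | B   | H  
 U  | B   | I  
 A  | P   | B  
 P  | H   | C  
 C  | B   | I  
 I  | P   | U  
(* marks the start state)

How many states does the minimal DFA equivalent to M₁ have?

States {A,K} cannot be reached from the start state, so discard them.
Start with accepting vs non-accepting: {B,C,E,U} | {H,I,P}.
Stable partition: {B,C,E,U} | {H,I,P} — 2 equivalence classes.

2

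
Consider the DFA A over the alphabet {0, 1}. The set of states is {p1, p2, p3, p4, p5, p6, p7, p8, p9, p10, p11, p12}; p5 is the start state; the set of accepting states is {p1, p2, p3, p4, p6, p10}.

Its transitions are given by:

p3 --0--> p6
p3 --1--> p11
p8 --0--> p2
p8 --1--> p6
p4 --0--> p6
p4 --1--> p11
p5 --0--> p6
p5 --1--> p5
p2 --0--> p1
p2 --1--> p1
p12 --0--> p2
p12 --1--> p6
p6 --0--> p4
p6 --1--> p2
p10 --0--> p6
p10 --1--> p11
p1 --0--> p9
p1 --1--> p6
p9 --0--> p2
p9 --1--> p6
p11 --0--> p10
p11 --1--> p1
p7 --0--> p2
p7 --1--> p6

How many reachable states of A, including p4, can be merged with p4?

2

First remove the unreachable states {p3,p7,p8,p12}; 8 states remain.
P0 = {p1,p2,p4,p6,p10} | {p5,p9,p11}.
Refine {p1,p2,p4,p6,p10} on symbol 0: members go to different blocks, giving {p2,p4,p6,p10} and {p1}.
On input 0, block {p2,p4,p6,p10} splits into {p4,p6,p10} and {p2}.
Split {p4,p6,p10} by δ(·,1) → {p4,p10} and {p6}.
Refine {p5,p9,p11} on symbol 0: members go to different blocks, giving {p5} and {p9} and {p11}.
No further refinement is possible. Final partition (7 blocks): {p4,p10} | {p5} | {p1} | {p2} | {p6} | {p9} | {p11}.
State p4 belongs to the block {p4,p10}, which has 2 states.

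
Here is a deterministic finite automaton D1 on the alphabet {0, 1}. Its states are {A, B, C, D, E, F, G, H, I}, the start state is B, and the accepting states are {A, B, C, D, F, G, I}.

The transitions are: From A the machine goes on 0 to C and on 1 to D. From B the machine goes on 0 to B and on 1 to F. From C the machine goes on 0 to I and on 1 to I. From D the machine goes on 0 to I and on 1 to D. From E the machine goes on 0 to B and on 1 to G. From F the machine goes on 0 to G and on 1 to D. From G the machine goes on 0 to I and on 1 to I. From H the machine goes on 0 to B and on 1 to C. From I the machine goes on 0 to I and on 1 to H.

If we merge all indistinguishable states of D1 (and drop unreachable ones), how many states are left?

First remove the unreachable states {A,E}; 7 states remain.
Initial partition by acceptance: {B,C,D,F,G,I} | {H}.
Split {B,C,D,F,G,I} by δ(·,1) → {B,C,D,F,G} and {I}.
Refine {B,C,D,F,G} on symbol 0: members go to different blocks, giving {C,D,G} and {B,F}.
Refine {C,D,G} on symbol 1: members go to different blocks, giving {C,G} and {D}.
On input 0, block {B,F} splits into {B} and {F}.
The partition is now stable with 6 blocks: {C,G} | {H} | {I} | {B} | {D} | {F}.

6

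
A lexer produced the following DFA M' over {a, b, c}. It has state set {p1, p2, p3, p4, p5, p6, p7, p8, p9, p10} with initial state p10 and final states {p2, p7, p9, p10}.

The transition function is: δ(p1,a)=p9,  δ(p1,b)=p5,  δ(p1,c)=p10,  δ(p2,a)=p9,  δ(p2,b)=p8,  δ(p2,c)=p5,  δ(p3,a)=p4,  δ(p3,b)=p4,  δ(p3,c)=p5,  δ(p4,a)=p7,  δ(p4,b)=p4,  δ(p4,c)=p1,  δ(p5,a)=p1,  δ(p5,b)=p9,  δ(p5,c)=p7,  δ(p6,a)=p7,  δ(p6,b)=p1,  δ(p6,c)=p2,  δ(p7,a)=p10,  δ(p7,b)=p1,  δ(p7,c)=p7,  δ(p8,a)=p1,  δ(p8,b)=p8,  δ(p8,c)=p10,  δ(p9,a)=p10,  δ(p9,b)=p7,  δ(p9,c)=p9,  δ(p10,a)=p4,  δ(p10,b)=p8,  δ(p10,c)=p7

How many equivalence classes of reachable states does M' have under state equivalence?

7

Reachable states from the start: {p1,p4,p5,p7,p8,p9,p10}. Unreachable: {p2,p3,p6} — drop them.
Start with accepting vs non-accepting: {p7,p9,p10} | {p1,p4,p5,p8}.
Split {p7,p9,p10} by δ(·,a) → {p7,p9} and {p10}.
Refine {p7,p9} on symbol b: members go to different blocks, giving {p7} and {p9}.
Refine {p1,p4,p5,p8} on symbol a: members go to different blocks, giving {p5,p8} and {p1} and {p4}.
On input b, block {p5,p8} splits into {p5} and {p8}.
No further refinement is possible. Final partition (7 blocks): {p7} | {p5} | {p10} | {p9} | {p1} | {p4} | {p8}.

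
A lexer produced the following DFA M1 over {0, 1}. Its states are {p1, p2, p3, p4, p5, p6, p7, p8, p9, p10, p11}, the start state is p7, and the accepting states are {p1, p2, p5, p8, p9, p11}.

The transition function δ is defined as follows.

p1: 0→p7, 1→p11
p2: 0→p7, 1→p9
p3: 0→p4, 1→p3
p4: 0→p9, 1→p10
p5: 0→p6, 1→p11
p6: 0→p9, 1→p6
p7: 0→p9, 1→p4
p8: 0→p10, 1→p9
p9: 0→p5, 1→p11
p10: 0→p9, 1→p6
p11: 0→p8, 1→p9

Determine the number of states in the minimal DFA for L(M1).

States {p1,p2,p3} cannot be reached from the start state, so discard them.
P0 = {p5,p8,p9,p11} | {p4,p6,p7,p10}.
Split {p5,p8,p9,p11} by δ(·,0) → {p5,p8} and {p9,p11}.
Stable partition: {p5,p8} | {p4,p6,p7,p10} | {p9,p11} — 3 equivalence classes.

3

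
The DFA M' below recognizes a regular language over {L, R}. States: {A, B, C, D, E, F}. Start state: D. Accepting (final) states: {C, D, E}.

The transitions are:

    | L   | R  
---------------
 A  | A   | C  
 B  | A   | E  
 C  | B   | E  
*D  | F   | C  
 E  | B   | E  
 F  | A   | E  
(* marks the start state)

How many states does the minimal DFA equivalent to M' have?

2

Start with accepting vs non-accepting: {C,D,E} | {A,B,F}.
The partition is now stable with 2 blocks: {C,D,E} | {A,B,F}.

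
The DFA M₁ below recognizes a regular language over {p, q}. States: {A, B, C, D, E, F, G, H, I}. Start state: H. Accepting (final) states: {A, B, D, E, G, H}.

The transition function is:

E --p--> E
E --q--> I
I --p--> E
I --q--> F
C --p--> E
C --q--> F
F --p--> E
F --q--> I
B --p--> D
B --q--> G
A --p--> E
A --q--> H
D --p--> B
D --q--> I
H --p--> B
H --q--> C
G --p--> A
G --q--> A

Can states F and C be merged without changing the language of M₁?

Yes

P0 = {A,B,D,E,G,H} | {C,F,I}.
Split {A,B,D,E,G,H} by δ(·,q) → {A,B,G} and {D,E,H}.
Refine {A,B,G} on symbol p: members go to different blocks, giving {A,B} and {G}.
On input q, block {A,B} splits into {A} and {B}.
Refine {D,E,H} on symbol p: members go to different blocks, giving {D,H} and {E}.
Stable partition: {A} | {C,F,I} | {D,H} | {G} | {B} | {E} — 6 equivalence classes.
F and C lie in the same block of the stable partition, so they are equivalent — no string distinguishes them.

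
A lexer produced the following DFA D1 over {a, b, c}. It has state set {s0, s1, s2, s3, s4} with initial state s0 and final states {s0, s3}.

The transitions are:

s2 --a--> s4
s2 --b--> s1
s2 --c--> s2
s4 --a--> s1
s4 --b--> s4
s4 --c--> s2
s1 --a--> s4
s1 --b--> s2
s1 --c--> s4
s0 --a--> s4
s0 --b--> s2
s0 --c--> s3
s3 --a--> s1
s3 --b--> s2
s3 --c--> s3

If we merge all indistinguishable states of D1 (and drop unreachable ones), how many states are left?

Every state is reachable, so we keep all 5.
Initial partition by acceptance: {s0,s3} | {s1,s2,s4}.
Stable partition: {s0,s3} | {s1,s2,s4} — 2 equivalence classes.

2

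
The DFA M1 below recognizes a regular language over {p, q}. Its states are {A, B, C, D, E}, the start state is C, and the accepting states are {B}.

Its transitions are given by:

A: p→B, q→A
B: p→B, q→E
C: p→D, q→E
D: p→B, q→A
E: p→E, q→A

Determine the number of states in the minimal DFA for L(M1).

Every state is reachable, so we keep all 5.
P0 = {B} | {A,C,D,E}.
Refine {A,C,D,E} on symbol p: members go to different blocks, giving {A,D} and {C,E}.
Refine {C,E} on symbol p: members go to different blocks, giving {C} and {E}.
No further refinement is possible. Final partition (4 blocks): {B} | {A,D} | {C} | {E}.

4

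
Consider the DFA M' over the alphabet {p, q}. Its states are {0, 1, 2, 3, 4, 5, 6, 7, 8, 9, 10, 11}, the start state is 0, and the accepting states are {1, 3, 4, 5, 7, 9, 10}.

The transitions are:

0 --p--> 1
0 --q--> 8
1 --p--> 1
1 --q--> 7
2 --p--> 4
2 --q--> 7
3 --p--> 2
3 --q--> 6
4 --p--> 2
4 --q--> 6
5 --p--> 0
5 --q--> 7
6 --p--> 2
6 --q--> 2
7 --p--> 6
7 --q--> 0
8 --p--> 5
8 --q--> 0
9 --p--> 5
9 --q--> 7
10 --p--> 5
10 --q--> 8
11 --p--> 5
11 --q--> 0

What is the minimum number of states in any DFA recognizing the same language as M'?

8

States {3,9,10,11} cannot be reached from the start state, so discard them.
Start with accepting vs non-accepting: {1,4,5,7} | {0,2,6,8}.
Refine {1,4,5,7} on symbol p: members go to different blocks, giving {4,5,7} and {1}.
Split {4,5,7} by δ(·,q) → {4,7} and {5}.
Split {0,2,6,8} by δ(·,p) → {0} and {2} and {6} and {8}.
On input p, block {4,7} splits into {4} and {7}.
The partition is now stable with 8 blocks: {4} | {0} | {1} | {5} | {2} | {6} | {8} | {7}.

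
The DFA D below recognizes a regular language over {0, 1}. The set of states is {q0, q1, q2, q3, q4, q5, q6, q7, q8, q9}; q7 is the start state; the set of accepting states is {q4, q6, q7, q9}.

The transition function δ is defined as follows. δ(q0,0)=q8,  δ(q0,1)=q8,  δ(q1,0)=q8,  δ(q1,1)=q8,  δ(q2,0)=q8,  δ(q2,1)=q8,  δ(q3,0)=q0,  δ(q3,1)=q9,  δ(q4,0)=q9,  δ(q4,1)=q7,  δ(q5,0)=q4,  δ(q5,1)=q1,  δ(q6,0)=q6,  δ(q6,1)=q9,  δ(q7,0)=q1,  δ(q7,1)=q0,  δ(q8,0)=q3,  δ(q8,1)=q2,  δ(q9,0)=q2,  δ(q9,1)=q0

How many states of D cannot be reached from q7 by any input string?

3

Starting at q7 and following transitions, the reachable set is {q0, q1, q2, q3, q7, q8, q9}. That leaves q4, q5, q6 unreachable — 3 in total.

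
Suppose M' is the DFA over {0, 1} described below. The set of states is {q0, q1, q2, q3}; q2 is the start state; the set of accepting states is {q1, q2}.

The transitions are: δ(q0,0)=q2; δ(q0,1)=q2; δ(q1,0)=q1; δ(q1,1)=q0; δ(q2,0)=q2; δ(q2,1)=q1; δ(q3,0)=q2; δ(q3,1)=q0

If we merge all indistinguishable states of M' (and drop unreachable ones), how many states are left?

3

First remove the unreachable states {q3}; 3 states remain.
Initial partition by acceptance: {q1,q2} | {q0}.
On input 1, block {q1,q2} splits into {q1} and {q2}.
No further refinement is possible. Final partition (3 blocks): {q1} | {q0} | {q2}.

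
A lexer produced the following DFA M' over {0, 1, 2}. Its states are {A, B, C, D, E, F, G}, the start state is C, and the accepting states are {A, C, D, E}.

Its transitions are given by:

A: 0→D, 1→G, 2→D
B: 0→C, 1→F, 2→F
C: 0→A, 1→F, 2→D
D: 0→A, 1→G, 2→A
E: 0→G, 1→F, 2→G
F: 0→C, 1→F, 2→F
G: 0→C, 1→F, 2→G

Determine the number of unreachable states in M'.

2

No path from C leads to B, E; the other 5 states are all reachable.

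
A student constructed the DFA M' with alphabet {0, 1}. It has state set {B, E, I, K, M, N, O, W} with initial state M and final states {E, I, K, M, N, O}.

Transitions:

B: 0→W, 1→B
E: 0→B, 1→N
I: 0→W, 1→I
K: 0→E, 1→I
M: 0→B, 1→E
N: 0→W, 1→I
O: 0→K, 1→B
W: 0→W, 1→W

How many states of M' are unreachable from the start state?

2

No path from M leads to K, O; the other 6 states are all reachable.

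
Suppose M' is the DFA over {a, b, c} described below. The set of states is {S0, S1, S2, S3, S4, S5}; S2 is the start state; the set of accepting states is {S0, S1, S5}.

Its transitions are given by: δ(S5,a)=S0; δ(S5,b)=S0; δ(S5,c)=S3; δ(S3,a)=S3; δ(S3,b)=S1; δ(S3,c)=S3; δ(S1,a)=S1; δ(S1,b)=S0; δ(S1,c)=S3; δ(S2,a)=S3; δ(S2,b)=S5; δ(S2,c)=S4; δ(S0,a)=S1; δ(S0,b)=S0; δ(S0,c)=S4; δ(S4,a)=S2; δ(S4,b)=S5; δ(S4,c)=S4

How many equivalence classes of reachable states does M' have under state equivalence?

All states are reachable from the start state.
P0 = {S0,S1,S5} | {S2,S3,S4}.
Stable partition: {S0,S1,S5} | {S2,S3,S4} — 2 equivalence classes.

2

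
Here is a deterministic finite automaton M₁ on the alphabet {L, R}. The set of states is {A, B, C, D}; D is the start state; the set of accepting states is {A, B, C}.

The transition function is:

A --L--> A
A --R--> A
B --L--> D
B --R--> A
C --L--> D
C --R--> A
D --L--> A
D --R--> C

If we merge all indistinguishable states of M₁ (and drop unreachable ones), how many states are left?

3

States {B} cannot be reached from the start state, so discard them.
P0 = {A,C} | {D}.
On input L, block {A,C} splits into {A} and {C}.
Stable partition: {A} | {D} | {C} — 3 equivalence classes.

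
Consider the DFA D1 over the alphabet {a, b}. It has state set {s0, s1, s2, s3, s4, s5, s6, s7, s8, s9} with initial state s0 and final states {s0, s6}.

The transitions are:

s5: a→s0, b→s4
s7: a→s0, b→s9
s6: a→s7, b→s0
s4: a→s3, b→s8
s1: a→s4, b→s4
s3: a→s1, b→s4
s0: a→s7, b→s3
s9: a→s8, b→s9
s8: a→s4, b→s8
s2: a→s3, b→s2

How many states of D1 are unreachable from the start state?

No path from s0 leads to s2, s5, s6; the other 7 states are all reachable.

3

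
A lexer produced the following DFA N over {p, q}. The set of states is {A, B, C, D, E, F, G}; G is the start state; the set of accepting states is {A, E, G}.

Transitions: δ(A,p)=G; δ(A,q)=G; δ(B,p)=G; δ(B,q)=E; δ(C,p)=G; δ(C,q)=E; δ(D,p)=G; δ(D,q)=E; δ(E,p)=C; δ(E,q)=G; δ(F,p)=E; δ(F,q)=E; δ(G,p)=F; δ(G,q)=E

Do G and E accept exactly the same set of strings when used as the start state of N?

Reachable states from the start: {C,E,F,G}. Unreachable: {A,B,D} — drop them.
Start with accepting vs non-accepting: {E,G} | {C,F}.
The partition is now stable with 2 blocks: {E,G} | {C,F}.
G and E lie in the same block of the stable partition, so they are equivalent — no string distinguishes them.

Yes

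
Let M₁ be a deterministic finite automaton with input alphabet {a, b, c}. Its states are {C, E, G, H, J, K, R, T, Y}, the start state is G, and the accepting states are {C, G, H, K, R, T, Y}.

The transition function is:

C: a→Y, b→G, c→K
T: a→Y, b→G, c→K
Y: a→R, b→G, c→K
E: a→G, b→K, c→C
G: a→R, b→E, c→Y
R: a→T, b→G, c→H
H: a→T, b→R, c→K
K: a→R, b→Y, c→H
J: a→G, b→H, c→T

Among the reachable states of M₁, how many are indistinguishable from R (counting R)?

4

Reachable states from the start: {C,E,G,H,K,R,T,Y}. Unreachable: {J} — drop them.
Initial partition by acceptance: {C,G,H,K,R,T,Y} | {E}.
Refine {C,G,H,K,R,T,Y} on symbol b: members go to different blocks, giving {C,H,K,R,T,Y} and {G}.
Refine {C,H,K,R,T,Y} on symbol b: members go to different blocks, giving {C,R,T,Y} and {H,K}.
No further refinement is possible. Final partition (4 blocks): {C,R,T,Y} | {E} | {G} | {H,K}.
The equivalence class containing R is {C,R,T,Y}, of size 4.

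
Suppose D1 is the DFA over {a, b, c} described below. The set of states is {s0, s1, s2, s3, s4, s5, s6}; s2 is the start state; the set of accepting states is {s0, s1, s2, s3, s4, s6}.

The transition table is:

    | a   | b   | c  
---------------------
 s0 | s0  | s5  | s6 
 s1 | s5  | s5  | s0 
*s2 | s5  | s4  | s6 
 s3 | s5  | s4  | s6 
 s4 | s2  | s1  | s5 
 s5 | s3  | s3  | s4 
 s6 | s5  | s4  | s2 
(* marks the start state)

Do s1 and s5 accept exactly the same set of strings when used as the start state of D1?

Every state is reachable, so we keep all 7.
Initial partition by acceptance: {s0,s1,s2,s3,s4,s6} | {s5}.
Refine {s0,s1,s2,s3,s4,s6} on symbol a: members go to different blocks, giving {s1,s2,s3,s6} and {s0,s4}.
Refine {s1,s2,s3,s6} on symbol b: members go to different blocks, giving {s2,s3,s6} and {s1}.
On input a, block {s0,s4} splits into {s0} and {s4}.
Stable partition: {s2,s3,s6} | {s5} | {s0} | {s1} | {s4} — 5 equivalence classes.
s1 and s5 end up in different blocks, so they are distinguishable. For instance, the string 'ε' is accepted from only s1.

No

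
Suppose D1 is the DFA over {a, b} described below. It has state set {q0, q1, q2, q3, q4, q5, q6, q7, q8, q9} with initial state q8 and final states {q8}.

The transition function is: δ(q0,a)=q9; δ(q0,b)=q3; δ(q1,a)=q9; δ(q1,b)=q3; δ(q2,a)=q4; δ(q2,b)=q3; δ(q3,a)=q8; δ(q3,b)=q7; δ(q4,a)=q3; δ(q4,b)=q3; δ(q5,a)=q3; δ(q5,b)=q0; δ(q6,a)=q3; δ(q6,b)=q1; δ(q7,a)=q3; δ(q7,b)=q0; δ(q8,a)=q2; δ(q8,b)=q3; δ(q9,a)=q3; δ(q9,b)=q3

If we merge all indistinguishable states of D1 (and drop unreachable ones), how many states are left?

States {q1,q5,q6} cannot be reached from the start state, so discard them.
Initial partition by acceptance: {q8} | {q0,q2,q3,q4,q7,q9}.
On input a, block {q0,q2,q3,q4,q7,q9} splits into {q0,q2,q4,q7,q9} and {q3}.
On input a, block {q0,q2,q4,q7,q9} splits into {q4,q7,q9} and {q0,q2}.
Split {q4,q7,q9} by δ(·,b) → {q4,q9} and {q7}.
Stable partition: {q8} | {q4,q9} | {q3} | {q0,q2} | {q7} — 5 equivalence classes.

5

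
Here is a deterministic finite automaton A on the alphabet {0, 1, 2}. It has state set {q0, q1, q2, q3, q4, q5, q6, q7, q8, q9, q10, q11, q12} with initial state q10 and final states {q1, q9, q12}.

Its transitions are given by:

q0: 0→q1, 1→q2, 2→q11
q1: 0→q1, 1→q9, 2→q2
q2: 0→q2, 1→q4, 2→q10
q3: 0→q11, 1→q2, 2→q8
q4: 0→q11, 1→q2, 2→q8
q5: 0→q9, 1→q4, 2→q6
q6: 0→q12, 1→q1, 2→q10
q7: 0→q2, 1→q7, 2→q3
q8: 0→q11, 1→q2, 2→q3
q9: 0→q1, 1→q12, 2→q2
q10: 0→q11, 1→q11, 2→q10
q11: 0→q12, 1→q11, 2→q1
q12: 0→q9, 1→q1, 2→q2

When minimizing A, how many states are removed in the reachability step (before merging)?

No path from q10 leads to q0, q5, q6, q7; the other 9 states are all reachable.

4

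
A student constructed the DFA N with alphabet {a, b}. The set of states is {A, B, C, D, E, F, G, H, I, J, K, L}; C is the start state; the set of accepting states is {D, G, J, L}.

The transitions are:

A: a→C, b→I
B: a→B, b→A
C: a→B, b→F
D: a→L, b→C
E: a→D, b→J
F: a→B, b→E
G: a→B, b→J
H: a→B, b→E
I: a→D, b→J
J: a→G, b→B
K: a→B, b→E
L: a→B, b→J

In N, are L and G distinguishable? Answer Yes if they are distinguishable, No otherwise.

Reachable states from the start: {A,B,C,D,E,F,G,I,J,L}. Unreachable: {H,K} — drop them.
Initial partition by acceptance: {D,G,J,L} | {A,B,C,E,F,I}.
Split {D,G,J,L} by δ(·,a) → {D,J} and {G,L}.
On input a, block {A,B,C,E,F,I} splits into {A,B,C,F} and {E,I}.
Refine {A,B,C,F} on symbol b: members go to different blocks, giving {A,F} and {B,C}.
No further refinement is possible. Final partition (5 blocks): {D,J} | {A,F} | {G,L} | {E,I} | {B,C}.
L and G lie in the same block of the stable partition, so they are equivalent — no string distinguishes them.

No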